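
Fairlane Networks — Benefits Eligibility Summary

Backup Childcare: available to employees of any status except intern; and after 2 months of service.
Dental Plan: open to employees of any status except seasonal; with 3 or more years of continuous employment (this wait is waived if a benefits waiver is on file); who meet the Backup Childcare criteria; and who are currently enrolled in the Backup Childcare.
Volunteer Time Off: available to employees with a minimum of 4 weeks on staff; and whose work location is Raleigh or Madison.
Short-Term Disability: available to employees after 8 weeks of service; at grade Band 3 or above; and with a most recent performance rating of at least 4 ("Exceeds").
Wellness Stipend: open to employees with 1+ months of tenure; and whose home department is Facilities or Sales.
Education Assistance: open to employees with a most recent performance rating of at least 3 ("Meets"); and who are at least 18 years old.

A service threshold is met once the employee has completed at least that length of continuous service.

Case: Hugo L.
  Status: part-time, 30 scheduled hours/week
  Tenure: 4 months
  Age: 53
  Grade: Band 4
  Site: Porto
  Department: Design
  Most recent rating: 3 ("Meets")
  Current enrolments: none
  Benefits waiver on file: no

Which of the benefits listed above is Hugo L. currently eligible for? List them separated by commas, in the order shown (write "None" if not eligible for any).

Backup Childcare, Education Assistance

Backup Childcare — status part-time ✓ (not excluded); service 4 months ≥ 2 months ✓ → eligible.
Dental Plan — status part-time ✓ (not excluded); no waiver, service 4 months < 3 years (≈1095 days) ✗ → not eligible.
Volunteer Time Off — service 4 months ≥ 4 weeks (≈28 days) ✓; site Porto ✗ (not Raleigh or Madison) → not eligible.
Short-Term Disability — service 4 months ≥ 8 weeks (≈56 days) ✓; grade Band 4 ≥ Band 3 ✓; rating 3 < 4 ✗ → not eligible.
Wellness Stipend — service 4 months ≥ 1 month ✓; dept Design ✗ → not eligible.
Education Assistance — rating 3 ≥ 3 ✓; age 53 ≥ 18 ✓ → eligible.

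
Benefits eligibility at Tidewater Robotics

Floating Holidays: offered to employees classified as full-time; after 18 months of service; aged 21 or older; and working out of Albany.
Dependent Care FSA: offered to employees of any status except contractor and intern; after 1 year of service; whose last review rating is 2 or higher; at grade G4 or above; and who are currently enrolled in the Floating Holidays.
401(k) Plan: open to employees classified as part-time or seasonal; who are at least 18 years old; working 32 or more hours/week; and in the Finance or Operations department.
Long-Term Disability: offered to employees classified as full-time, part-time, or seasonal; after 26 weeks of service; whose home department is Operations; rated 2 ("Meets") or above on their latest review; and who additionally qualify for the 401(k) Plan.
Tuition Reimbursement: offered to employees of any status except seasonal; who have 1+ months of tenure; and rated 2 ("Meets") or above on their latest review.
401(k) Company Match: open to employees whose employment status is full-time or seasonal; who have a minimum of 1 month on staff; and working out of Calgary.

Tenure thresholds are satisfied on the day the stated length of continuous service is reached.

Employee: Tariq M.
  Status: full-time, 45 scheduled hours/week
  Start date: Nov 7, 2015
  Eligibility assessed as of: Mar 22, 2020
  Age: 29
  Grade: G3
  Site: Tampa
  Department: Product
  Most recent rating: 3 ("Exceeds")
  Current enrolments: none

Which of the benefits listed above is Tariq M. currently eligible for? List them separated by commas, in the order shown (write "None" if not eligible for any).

Tuition Reimbursement

Service from Nov 7, 2015 to Mar 22, 2020: 1597 days.
Floating Holidays — status full-time ✓; service 1597 days ≥ 18 months (≈540 days) ✓; age 29 ≥ 21 ✓; site Tampa ✗ (not Albany) → not eligible.
Dependent Care FSA — status full-time ✓ (not excluded); service 1597 days ≥ 1 year (≈365 days) ✓; rating 3 ≥ 2 ✓; grade G3 < G4 ✗ → not eligible.
401(k) Plan — status full-time ✗ (requires part-time or seasonal) → not eligible.
Long-Term Disability — status full-time ✓; service 1597 days ≥ 26 weeks (≈182 days) ✓; dept Product ✗ → not eligible.
Tuition Reimbursement — status full-time ✓ (not excluded); service 1597 days ≥ 1 month (≈30 days) ✓; rating 3 ≥ 2 ✓ → eligible.
401(k) Company Match — status full-time ✓; service 1597 days ≥ 1 month (≈30 days) ✓; site Tampa ✗ (not Calgary) → not eligible.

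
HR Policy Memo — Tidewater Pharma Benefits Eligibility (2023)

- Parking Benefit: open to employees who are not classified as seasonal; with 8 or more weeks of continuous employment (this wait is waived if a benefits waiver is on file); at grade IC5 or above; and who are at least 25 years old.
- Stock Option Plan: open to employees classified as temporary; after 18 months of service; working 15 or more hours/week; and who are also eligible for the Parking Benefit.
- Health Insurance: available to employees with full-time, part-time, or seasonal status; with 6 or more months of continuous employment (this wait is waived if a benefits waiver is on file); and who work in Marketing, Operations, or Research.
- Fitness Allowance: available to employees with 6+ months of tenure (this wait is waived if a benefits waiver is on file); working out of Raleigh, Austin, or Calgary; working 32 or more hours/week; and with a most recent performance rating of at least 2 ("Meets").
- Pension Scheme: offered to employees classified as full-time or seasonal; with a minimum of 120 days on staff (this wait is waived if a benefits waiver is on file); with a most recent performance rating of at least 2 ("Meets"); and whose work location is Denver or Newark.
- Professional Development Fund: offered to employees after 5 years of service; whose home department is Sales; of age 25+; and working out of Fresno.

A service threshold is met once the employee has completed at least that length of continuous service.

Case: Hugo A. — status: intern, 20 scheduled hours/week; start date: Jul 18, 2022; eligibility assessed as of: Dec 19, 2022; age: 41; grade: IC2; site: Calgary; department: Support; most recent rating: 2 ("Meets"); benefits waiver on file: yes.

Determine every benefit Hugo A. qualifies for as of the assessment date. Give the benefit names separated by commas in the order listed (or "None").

Service from Jul 18, 2022 to Dec 19, 2022: 154 days.
Parking Benefit — status intern ✓ (not excluded); benefits waiver on file ✓; grade IC2 < IC5 ✗ → not eligible.
Stock Option Plan — status intern ✗ (requires temporary) → not eligible.
Health Insurance — status intern ✗ (requires full-time, part-time, or seasonal) → not eligible.
Fitness Allowance — benefits waiver on file ✓; site Calgary ✓; 20 hrs/wk < 32 ✗ → not eligible.
Pension Scheme — status intern ✗ (requires full-time or seasonal) → not eligible.
Professional Development Fund — service 154 days < 5 years (≈1825 days) ✗ → not eligible.

None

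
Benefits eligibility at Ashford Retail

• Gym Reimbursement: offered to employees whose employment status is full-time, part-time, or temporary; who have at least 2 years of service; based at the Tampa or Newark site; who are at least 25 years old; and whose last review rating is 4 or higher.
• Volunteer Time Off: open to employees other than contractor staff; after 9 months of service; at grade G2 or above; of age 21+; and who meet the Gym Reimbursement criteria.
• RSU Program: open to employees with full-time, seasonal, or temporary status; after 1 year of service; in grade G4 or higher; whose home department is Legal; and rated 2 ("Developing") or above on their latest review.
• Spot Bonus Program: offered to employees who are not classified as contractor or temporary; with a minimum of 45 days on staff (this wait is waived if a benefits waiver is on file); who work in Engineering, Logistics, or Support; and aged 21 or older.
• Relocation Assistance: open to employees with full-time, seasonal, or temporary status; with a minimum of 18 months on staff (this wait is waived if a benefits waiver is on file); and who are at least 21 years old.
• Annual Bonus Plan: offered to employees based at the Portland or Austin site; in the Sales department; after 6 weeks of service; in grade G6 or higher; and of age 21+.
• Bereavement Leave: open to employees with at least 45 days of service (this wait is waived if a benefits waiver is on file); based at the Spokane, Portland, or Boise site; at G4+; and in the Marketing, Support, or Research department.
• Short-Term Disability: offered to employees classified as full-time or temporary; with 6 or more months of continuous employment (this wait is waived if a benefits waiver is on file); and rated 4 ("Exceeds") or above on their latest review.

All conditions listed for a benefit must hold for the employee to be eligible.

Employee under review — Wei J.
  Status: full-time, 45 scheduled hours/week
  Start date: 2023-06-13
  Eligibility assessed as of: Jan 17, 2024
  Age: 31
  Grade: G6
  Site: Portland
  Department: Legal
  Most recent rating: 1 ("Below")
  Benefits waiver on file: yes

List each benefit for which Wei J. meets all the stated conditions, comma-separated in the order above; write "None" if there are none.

Service from 2023-06-13 to Jan 17, 2024: 218 days.
Gym Reimbursement — status full-time ✓; service 218 days < 2 years (≈730 days) ✗ → not eligible.
Volunteer Time Off — status full-time ✓ (not excluded); service 218 days < 9 months (≈270 days) ✗ → not eligible.
RSU Program — status full-time ✓; service 218 days < 1 year (≈365 days) ✗ → not eligible.
Spot Bonus Program — status full-time ✓ (not excluded); benefits waiver on file ✓; dept Legal ✗ → not eligible.
Relocation Assistance — status full-time ✓; benefits waiver on file ✓; age 31 ≥ 21 ✓ → eligible.
Annual Bonus Plan — site Portland ✓; dept Legal ✗ → not eligible.
Bereavement Leave — benefits waiver on file ✓; site Portland ✓; grade G6 ≥ G4 ✓; dept Legal ✗ → not eligible.
Short-Term Disability — status full-time ✓; benefits waiver on file ✓; rating 1 < 4 ✗ → not eligible.

Relocation Assistance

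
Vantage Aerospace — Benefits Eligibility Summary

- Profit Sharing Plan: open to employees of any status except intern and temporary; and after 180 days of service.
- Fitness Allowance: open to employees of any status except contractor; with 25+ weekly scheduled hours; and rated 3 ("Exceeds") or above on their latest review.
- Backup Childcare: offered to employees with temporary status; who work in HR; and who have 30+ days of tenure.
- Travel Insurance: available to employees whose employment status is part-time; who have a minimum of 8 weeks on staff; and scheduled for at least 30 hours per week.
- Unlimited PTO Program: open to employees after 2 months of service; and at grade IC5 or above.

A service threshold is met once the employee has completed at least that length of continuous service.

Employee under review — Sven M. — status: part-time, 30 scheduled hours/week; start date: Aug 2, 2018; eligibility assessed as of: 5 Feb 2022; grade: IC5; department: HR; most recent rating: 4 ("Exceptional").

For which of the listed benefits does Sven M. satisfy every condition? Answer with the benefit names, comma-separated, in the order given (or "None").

Service from Aug 2, 2018 to 5 Feb 2022: 1283 days.
Profit Sharing Plan — status part-time ✓ (not excluded); service 1283 days ≥ 180 days ✓ → eligible.
Fitness Allowance — status part-time ✓ (not excluded); 30 hrs/wk ≥ 25 ✓; rating 4 ≥ 3 ✓ → eligible.
Backup Childcare — status part-time ✗ (requires temporary) → not eligible.
Travel Insurance — status part-time ✓; service 1283 days ≥ 8 weeks (≈56 days) ✓; 30 hrs/wk ≥ 30 ✓ → eligible.
Unlimited PTO Program — service 1283 days ≥ 2 months (≈60 days) ✓; grade IC5 ≥ IC5 ✓ → eligible.

Profit Sharing Plan, Fitness Allowance, Travel Insurance, Unlimited PTO Program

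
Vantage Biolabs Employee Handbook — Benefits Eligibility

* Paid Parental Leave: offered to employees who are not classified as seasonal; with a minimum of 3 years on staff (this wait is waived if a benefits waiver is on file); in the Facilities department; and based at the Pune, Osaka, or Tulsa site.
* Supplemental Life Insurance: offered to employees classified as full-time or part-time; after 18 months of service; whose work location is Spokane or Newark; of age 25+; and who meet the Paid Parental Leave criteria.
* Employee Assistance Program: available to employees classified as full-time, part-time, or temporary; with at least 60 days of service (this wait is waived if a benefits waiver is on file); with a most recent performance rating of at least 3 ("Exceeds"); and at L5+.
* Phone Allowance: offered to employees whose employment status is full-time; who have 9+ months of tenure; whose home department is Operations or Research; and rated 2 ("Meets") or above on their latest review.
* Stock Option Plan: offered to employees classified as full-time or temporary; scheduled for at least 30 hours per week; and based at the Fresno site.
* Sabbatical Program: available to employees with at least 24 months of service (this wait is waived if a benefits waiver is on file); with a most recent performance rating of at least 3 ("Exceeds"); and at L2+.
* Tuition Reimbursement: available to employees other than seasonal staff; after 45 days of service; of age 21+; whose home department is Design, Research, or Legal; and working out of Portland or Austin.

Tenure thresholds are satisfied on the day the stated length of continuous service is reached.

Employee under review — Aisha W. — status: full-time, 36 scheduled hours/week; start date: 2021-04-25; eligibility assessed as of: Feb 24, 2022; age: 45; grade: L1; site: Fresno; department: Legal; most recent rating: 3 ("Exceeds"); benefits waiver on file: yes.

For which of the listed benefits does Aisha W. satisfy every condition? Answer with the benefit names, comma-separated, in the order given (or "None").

Stock Option Plan

Service from 2021-04-25 to Feb 24, 2022: 305 days.
Paid Parental Leave — status full-time ✓ (not excluded); benefits waiver on file ✓; dept Legal ✗ → not eligible.
Supplemental Life Insurance — status full-time ✓; service 305 days < 18 months (≈540 days) ✗ → not eligible.
Employee Assistance Program — status full-time ✓; benefits waiver on file ✓; rating 3 ≥ 3 ✓; grade L1 < L5 ✗ → not eligible.
Phone Allowance — status full-time ✓; service 305 days ≥ 9 months (≈270 days) ✓; dept Legal ✗ → not eligible.
Stock Option Plan — status full-time ✓; 36 hrs/wk ≥ 30 ✓; site Fresno ✓ → eligible.
Sabbatical Program — benefits waiver on file ✓; rating 3 ≥ 3 ✓; grade L1 < L2 ✗ → not eligible.
Tuition Reimbursement — status full-time ✓ (not excluded); service 305 days ≥ 45 days ✓; age 45 ≥ 21 ✓; dept Legal ✓; site Fresno ✗ (not Portland or Austin) → not eligible.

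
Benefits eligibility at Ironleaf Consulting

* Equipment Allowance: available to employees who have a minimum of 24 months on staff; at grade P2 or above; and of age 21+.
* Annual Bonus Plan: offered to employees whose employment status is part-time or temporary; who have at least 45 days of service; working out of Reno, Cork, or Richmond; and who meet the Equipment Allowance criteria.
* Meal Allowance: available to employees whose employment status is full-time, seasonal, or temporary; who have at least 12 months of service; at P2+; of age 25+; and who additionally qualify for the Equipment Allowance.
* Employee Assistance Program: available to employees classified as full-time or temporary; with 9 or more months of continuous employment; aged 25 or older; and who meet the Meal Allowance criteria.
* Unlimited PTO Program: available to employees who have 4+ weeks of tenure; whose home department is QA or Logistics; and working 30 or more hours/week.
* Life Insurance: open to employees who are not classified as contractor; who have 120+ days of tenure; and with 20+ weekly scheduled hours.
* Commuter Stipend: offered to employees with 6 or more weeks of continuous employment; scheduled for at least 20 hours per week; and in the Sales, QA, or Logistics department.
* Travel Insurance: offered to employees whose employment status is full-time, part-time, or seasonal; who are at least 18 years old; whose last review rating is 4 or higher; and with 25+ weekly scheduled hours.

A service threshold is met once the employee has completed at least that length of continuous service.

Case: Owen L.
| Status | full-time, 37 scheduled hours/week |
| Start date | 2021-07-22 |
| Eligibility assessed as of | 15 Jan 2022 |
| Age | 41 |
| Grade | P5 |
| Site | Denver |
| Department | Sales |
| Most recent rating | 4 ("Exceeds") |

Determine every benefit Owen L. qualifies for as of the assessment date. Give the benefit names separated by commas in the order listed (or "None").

Service from 2021-07-22 to 15 Jan 2022: 177 days.
Equipment Allowance — service 177 days < 24 months (≈720 days) ✗ → not eligible.
Annual Bonus Plan — status full-time ✗ (requires part-time or temporary) → not eligible.
Meal Allowance — status full-time ✓; service 177 days < 12 months (≈360 days) ✗ → not eligible.
Employee Assistance Program — status full-time ✓; service 177 days < 9 months (≈270 days) ✗ → not eligible.
Unlimited PTO Program — service 177 days ≥ 4 weeks (≈28 days) ✓; dept Sales ✗ → not eligible.
Life Insurance — status full-time ✓ (not excluded); service 177 days ≥ 120 days ✓; 37 hrs/wk ≥ 20 ✓ → eligible.
Commuter Stipend — service 177 days ≥ 6 weeks (≈42 days) ✓; 37 hrs/wk ≥ 20 ✓; dept Sales ✓ → eligible.
Travel Insurance — status full-time ✓; age 41 ≥ 18 ✓; rating 4 ≥ 4 ✓; 37 hrs/wk ≥ 25 ✓ → eligible.

Life Insurance, Commuter Stipend, Travel Insurance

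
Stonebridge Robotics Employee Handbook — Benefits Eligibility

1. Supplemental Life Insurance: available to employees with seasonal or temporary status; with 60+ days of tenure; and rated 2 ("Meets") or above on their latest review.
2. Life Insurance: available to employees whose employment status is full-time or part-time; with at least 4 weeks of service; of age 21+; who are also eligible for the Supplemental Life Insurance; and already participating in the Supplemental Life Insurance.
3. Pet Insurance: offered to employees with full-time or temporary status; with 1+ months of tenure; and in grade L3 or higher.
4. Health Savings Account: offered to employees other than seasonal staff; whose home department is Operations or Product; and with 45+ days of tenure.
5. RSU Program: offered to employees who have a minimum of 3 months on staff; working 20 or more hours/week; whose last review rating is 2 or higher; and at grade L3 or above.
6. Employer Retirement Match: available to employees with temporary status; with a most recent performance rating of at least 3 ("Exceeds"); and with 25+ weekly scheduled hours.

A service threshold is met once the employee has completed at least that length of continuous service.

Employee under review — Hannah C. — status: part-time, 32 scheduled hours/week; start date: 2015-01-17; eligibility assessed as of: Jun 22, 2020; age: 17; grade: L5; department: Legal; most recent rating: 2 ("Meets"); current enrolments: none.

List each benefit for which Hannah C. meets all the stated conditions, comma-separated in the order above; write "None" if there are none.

RSU Program

Service from 2015-01-17 to Jun 22, 2020: 1983 days.
Supplemental Life Insurance — status part-time ✗ (requires seasonal or temporary) → not eligible.
Life Insurance — status part-time ✓; service 1983 days ≥ 4 weeks (≈28 days) ✓; age 17 < 21 ✗ → not eligible.
Pet Insurance — status part-time ✗ (requires full-time or temporary) → not eligible.
Health Savings Account — status part-time ✓ (not excluded); dept Legal ✗ → not eligible.
RSU Program — service 1983 days ≥ 3 months (≈90 days) ✓; 32 hrs/wk ≥ 20 ✓; rating 2 ≥ 2 ✓; grade L5 ≥ L3 ✓ → eligible.
Employer Retirement Match — status part-time ✗ (requires temporary) → not eligible.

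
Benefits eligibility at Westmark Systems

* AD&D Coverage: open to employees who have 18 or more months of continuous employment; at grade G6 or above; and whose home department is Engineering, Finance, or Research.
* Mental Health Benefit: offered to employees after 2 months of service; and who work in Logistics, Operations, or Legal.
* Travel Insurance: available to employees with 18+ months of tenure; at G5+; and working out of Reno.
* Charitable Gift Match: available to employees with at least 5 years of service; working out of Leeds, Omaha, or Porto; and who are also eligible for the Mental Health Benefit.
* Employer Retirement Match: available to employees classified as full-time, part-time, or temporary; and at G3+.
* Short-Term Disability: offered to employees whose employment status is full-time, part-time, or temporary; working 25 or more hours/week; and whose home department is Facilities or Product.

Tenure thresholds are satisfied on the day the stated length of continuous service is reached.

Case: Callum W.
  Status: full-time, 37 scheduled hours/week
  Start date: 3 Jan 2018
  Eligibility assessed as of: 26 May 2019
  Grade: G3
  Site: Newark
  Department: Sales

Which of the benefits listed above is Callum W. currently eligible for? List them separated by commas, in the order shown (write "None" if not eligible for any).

Service from 3 Jan 2018 to 26 May 2019: 508 days.
AD&D Coverage — service 508 days < 18 months (≈540 days) ✗ → not eligible.
Mental Health Benefit — service 508 days ≥ 2 months (≈60 days) ✓; dept Sales ✗ → not eligible.
Travel Insurance — service 508 days < 18 months (≈540 days) ✗ → not eligible.
Charitable Gift Match — service 508 days < 5 years (≈1825 days) ✗ → not eligible.
Employer Retirement Match — status full-time ✓; grade G3 ≥ G3 ✓ → eligible.
Short-Term Disability — status full-time ✓; 37 hrs/wk ≥ 25 ✓; dept Sales ✗ → not eligible.

Employer Retirement Match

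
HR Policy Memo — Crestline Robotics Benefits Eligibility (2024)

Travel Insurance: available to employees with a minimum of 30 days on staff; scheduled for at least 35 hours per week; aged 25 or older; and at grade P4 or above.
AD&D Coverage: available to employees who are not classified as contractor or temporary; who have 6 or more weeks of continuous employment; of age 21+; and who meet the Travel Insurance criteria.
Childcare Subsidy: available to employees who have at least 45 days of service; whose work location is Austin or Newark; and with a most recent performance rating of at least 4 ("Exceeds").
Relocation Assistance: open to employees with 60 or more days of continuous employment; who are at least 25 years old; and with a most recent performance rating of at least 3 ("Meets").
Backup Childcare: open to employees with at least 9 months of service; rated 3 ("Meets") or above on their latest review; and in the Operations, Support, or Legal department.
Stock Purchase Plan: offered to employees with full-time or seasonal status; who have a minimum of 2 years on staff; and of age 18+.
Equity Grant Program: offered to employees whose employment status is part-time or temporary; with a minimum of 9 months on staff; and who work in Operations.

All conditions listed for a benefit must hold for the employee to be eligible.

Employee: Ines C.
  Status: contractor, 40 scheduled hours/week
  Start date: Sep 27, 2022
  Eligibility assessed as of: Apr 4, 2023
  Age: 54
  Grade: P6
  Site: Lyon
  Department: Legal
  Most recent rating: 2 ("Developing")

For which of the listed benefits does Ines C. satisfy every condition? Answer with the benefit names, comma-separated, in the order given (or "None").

Service from Sep 27, 2022 to Apr 4, 2023: 189 days.
Travel Insurance — service 189 days ≥ 30 days ✓; 40 hrs/wk ≥ 35 ✓; age 54 ≥ 25 ✓; grade P6 ≥ P4 ✓ → eligible.
AD&D Coverage — status contractor ✗ (excluded) → not eligible.
Childcare Subsidy — service 189 days ≥ 45 days ✓; site Lyon ✗ (not Austin or Newark) → not eligible.
Relocation Assistance — service 189 days ≥ 60 days ✓; age 54 ≥ 25 ✓; rating 2 < 3 ✗ → not eligible.
Backup Childcare — service 189 days < 9 months (≈270 days) ✗ → not eligible.
Stock Purchase Plan — status contractor ✗ (requires full-time or seasonal) → not eligible.
Equity Grant Program — status contractor ✗ (requires part-time or temporary) → not eligible.

Travel Insurance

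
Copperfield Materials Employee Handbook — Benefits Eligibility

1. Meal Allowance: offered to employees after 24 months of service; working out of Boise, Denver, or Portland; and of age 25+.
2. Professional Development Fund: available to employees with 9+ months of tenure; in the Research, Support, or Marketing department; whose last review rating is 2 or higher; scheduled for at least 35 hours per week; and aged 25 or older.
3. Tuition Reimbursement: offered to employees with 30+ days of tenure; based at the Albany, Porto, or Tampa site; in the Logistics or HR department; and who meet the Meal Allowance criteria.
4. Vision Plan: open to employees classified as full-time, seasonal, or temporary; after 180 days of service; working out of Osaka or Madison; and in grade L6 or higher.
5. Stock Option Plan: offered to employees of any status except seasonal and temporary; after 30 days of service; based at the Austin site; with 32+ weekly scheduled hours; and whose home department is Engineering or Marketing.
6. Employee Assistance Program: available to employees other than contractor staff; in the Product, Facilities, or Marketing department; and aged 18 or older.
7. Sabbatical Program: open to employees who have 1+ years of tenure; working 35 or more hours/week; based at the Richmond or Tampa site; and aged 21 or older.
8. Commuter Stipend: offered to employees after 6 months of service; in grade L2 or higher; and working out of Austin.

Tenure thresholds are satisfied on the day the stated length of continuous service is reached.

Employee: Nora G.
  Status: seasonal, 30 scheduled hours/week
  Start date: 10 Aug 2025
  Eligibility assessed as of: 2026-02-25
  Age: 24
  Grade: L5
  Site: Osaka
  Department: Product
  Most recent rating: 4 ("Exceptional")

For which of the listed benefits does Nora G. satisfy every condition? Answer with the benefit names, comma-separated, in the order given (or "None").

Employee Assistance Program

Service from 10 Aug 2025 to 2026-02-25: 199 days.
Meal Allowance — service 199 days < 24 months (≈720 days) ✗ → not eligible.
Professional Development Fund — service 199 days < 9 months (≈270 days) ✗ → not eligible.
Tuition Reimbursement — service 199 days ≥ 30 days ✓; site Osaka ✗ (not Albany, Porto, or Tampa) → not eligible.
Vision Plan — status seasonal ✓; service 199 days ≥ 180 days ✓; site Osaka ✓; grade L5 < L6 ✗ → not eligible.
Stock Option Plan — status seasonal ✗ (excluded) → not eligible.
Employee Assistance Program — status seasonal ✓ (not excluded); dept Product ✓; age 24 ≥ 18 ✓ → eligible.
Sabbatical Program — service 199 days < 1 year (≈365 days) ✗ → not eligible.
Commuter Stipend — service 199 days ≥ 6 months (≈180 days) ✓; grade L5 ≥ L2 ✓; site Osaka ✗ (not Austin) → not eligible.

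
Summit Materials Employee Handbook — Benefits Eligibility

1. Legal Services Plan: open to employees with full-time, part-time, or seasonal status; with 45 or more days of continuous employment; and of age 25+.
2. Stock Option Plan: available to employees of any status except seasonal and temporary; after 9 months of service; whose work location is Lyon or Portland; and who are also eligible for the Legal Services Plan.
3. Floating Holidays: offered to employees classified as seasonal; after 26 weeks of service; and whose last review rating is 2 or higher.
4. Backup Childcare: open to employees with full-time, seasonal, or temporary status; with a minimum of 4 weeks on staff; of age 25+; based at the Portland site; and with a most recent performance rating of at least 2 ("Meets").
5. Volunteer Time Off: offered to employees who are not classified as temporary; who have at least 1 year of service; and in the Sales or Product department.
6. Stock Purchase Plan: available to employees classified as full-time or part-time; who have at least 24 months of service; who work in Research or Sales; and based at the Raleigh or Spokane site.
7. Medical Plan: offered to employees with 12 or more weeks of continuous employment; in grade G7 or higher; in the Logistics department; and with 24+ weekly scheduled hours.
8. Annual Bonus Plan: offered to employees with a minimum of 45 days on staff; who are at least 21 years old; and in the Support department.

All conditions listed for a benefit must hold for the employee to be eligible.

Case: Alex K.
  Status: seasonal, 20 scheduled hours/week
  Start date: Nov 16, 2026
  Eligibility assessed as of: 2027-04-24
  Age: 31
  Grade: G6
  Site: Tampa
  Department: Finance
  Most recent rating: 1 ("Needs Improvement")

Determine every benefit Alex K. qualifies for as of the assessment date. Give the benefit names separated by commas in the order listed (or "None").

Service from Nov 16, 2026 to 2027-04-24: 159 days.
Legal Services Plan — status seasonal ✓; service 159 days ≥ 45 days ✓; age 31 ≥ 25 ✓ → eligible.
Stock Option Plan — status seasonal ✗ (excluded) → not eligible.
Floating Holidays — status seasonal ✓; service 159 days < 26 weeks (≈182 days) ✗ → not eligible.
Backup Childcare — status seasonal ✓; service 159 days ≥ 4 weeks (≈28 days) ✓; age 31 ≥ 25 ✓; site Tampa ✗ (not Portland) → not eligible.
Volunteer Time Off — status seasonal ✓ (not excluded); service 159 days < 1 year (≈365 days) ✗ → not eligible.
Stock Purchase Plan — status seasonal ✗ (requires full-time or part-time) → not eligible.
Medical Plan — service 159 days ≥ 12 weeks (≈84 days) ✓; grade G6 < G7 ✗ → not eligible.
Annual Bonus Plan — service 159 days ≥ 45 days ✓; age 31 ≥ 21 ✓; dept Finance ✗ → not eligible.

Legal Services Plan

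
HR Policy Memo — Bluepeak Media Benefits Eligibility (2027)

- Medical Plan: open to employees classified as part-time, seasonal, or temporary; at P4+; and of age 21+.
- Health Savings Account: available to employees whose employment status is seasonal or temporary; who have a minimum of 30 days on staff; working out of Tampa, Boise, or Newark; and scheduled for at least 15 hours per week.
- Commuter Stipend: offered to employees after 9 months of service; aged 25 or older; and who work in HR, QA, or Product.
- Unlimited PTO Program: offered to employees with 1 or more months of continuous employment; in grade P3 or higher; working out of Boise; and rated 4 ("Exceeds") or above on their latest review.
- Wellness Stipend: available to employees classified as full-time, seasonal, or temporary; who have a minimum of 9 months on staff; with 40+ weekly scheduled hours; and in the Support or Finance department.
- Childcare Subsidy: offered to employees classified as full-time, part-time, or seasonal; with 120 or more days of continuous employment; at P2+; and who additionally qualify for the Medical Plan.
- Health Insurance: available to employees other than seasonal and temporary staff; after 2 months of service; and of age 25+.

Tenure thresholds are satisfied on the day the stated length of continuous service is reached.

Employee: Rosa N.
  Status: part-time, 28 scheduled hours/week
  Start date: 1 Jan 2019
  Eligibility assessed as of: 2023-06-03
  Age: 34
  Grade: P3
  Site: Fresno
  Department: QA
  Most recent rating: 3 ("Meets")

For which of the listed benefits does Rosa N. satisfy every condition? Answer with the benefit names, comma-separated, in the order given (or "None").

Commuter Stipend, Health Insurance

Service from 1 Jan 2019 to 2023-06-03: 1614 days.
Medical Plan — status part-time ✓; grade P3 < P4 ✗ → not eligible.
Health Savings Account — status part-time ✗ (requires seasonal or temporary) → not eligible.
Commuter Stipend — service 1614 days ≥ 9 months (≈270 days) ✓; age 34 ≥ 25 ✓; dept QA ✓ → eligible.
Unlimited PTO Program — service 1614 days ≥ 1 month (≈30 days) ✓; grade P3 ≥ P3 ✓; site Fresno ✗ (not Boise) → not eligible.
Wellness Stipend — status part-time ✗ (requires full-time, seasonal, or temporary) → not eligible.
Childcare Subsidy — status part-time ✓; service 1614 days ≥ 120 days ✓; grade P3 ≥ P2 ✓; not eligible for Medical Plan ✗ → not eligible.
Health Insurance — status part-time ✓ (not excluded); service 1614 days ≥ 2 months (≈60 days) ✓; age 34 ≥ 25 ✓ → eligible.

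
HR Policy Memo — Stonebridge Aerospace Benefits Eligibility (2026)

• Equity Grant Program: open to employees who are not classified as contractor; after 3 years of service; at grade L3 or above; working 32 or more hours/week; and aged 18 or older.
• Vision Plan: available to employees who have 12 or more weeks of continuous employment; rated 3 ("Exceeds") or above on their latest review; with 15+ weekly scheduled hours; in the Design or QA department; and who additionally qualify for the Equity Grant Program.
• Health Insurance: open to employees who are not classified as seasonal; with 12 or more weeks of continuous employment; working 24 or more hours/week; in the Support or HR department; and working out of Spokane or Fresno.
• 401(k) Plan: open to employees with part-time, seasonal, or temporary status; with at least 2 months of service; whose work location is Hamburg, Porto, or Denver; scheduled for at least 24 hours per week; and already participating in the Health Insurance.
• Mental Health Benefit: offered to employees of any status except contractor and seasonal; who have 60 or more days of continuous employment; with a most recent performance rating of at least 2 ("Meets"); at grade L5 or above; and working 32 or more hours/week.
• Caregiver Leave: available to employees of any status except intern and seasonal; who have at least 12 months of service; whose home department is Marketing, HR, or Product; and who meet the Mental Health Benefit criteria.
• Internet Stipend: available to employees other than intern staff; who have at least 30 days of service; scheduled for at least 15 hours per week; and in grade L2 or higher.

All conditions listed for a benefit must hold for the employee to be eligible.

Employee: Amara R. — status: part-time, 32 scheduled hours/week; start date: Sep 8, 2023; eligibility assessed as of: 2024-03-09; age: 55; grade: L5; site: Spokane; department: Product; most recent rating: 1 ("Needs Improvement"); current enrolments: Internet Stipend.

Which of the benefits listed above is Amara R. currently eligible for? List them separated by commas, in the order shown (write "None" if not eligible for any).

Internet Stipend

Service from Sep 8, 2023 to 2024-03-09: 183 days.
Equity Grant Program — status part-time ✓ (not excluded); service 183 days < 3 years (≈1095 days) ✗ → not eligible.
Vision Plan — service 183 days ≥ 12 weeks (≈84 days) ✓; rating 1 < 3 ✗ → not eligible.
Health Insurance — status part-time ✓ (not excluded); service 183 days ≥ 12 weeks (≈84 days) ✓; 32 hrs/wk ≥ 24 ✓; dept Product ✗ → not eligible.
401(k) Plan — status part-time ✓; service 183 days ≥ 2 months (≈60 days) ✓; site Spokane ✗ (not Hamburg, Porto, or Denver) → not eligible.
Mental Health Benefit — status part-time ✓ (not excluded); service 183 days ≥ 60 days ✓; rating 1 < 2 ✗ → not eligible.
Caregiver Leave — status part-time ✓ (not excluded); service 183 days < 12 months (≈360 days) ✗ → not eligible.
Internet Stipend — status part-time ✓ (not excluded); service 183 days ≥ 30 days ✓; 32 hrs/wk ≥ 15 ✓; grade L5 ≥ L2 ✓ → eligible.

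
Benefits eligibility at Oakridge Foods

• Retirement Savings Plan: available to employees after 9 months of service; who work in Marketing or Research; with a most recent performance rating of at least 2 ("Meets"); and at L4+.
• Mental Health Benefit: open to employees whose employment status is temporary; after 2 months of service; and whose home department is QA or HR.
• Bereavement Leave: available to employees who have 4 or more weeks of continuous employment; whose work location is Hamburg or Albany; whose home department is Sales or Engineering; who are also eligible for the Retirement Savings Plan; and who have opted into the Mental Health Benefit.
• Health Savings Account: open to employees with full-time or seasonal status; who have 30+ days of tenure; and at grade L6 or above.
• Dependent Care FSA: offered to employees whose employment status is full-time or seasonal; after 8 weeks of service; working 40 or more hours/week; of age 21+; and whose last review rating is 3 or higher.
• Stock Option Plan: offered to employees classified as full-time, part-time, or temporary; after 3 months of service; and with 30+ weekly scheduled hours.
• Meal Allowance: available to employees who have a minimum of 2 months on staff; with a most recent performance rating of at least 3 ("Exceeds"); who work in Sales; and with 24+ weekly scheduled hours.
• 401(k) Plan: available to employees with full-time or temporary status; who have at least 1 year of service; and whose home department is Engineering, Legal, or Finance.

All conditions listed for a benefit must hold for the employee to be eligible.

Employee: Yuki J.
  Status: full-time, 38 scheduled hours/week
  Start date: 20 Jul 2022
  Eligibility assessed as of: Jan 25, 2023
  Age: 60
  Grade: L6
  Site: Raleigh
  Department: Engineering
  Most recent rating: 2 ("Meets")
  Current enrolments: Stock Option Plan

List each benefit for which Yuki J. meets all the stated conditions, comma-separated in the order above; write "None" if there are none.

Health Savings Account, Stock Option Plan

Service from 20 Jul 2022 to Jan 25, 2023: 189 days.
Retirement Savings Plan — service 189 days < 9 months (≈270 days) ✗ → not eligible.
Mental Health Benefit — status full-time ✗ (requires temporary) → not eligible.
Bereavement Leave — service 189 days ≥ 4 weeks (≈28 days) ✓; site Raleigh ✗ (not Hamburg or Albany) → not eligible.
Health Savings Account — status full-time ✓; service 189 days ≥ 30 days ✓; grade L6 ≥ L6 ✓ → eligible.
Dependent Care FSA — status full-time ✓; service 189 days ≥ 8 weeks (≈56 days) ✓; 38 hrs/wk < 40 ✗ → not eligible.
Stock Option Plan — status full-time ✓; service 189 days ≥ 3 months (≈90 days) ✓; 38 hrs/wk ≥ 30 ✓ → eligible.
Meal Allowance — service 189 days ≥ 2 months (≈60 days) ✓; rating 2 < 3 ✗ → not eligible.
401(k) Plan — status full-time ✓; service 189 days < 1 year (≈365 days) ✗ → not eligible.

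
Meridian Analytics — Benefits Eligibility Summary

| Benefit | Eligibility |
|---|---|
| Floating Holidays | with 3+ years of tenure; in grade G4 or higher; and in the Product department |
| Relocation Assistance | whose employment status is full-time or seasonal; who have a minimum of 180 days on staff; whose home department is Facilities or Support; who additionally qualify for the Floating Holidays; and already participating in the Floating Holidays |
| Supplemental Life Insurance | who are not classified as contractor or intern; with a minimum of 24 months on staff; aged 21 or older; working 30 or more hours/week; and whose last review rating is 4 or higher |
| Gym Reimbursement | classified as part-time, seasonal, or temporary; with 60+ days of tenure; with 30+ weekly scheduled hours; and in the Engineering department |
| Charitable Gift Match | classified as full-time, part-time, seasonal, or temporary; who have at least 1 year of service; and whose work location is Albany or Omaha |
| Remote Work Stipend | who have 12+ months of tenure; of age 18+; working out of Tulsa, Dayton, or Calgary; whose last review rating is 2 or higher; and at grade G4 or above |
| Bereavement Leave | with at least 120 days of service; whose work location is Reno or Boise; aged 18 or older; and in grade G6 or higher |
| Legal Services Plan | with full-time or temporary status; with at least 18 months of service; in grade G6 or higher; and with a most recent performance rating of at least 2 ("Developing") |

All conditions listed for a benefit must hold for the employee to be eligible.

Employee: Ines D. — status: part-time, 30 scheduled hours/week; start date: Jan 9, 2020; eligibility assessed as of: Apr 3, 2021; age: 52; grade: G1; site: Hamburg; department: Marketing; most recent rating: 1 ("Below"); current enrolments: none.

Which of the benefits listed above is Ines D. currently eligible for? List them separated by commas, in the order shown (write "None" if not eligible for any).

None

Service from Jan 9, 2020 to Apr 3, 2021: 450 days.
Floating Holidays — service 450 days < 3 years (≈1095 days) ✗ → not eligible.
Relocation Assistance — status part-time ✗ (requires full-time or seasonal) → not eligible.
Supplemental Life Insurance — status part-time ✓ (not excluded); service 450 days < 24 months (≈720 days) ✗ → not eligible.
Gym Reimbursement — status part-time ✓; service 450 days ≥ 60 days ✓; 30 hrs/wk ≥ 30 ✓; dept Marketing ✗ → not eligible.
Charitable Gift Match — status part-time ✓; service 450 days ≥ 1 year (≈365 days) ✓; site Hamburg ✗ (not Albany or Omaha) → not eligible.
Remote Work Stipend — service 450 days ≥ 12 months (≈360 days) ✓; age 52 ≥ 18 ✓; site Hamburg ✗ (not Tulsa, Dayton, or Calgary) → not eligible.
Bereavement Leave — service 450 days ≥ 120 days ✓; site Hamburg ✗ (not Reno or Boise) → not eligible.
Legal Services Plan — status part-time ✗ (requires full-time or temporary) → not eligible.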